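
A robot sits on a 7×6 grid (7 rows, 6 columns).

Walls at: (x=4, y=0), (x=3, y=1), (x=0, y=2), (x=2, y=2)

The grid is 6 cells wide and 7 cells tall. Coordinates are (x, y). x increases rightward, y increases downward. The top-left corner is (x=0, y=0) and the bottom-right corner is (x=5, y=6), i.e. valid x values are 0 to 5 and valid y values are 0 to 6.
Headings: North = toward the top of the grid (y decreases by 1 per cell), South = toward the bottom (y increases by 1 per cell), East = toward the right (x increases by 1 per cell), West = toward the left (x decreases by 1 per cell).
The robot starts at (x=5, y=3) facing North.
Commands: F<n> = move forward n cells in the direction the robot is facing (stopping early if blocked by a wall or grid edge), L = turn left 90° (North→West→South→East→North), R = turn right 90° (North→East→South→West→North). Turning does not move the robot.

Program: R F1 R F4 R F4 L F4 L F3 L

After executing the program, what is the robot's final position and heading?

Start: (x=5, y=3), facing North
  R: turn right, now facing East
  F1: move forward 0/1 (blocked), now at (x=5, y=3)
  R: turn right, now facing South
  F4: move forward 3/4 (blocked), now at (x=5, y=6)
  R: turn right, now facing West
  F4: move forward 4, now at (x=1, y=6)
  L: turn left, now facing South
  F4: move forward 0/4 (blocked), now at (x=1, y=6)
  L: turn left, now facing East
  F3: move forward 3, now at (x=4, y=6)
  L: turn left, now facing North
Final: (x=4, y=6), facing North

Answer: Final position: (x=4, y=6), facing North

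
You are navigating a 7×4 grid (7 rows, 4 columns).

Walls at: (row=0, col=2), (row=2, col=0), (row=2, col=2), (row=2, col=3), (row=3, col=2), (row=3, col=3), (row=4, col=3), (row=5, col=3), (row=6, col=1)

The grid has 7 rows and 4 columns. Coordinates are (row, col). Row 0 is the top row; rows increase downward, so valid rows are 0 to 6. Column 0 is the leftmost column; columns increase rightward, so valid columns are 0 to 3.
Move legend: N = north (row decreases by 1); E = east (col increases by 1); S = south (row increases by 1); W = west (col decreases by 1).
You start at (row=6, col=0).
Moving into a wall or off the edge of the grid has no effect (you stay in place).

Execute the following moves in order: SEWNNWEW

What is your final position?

Answer: Final position: (row=4, col=0)

Derivation:
Start: (row=6, col=0)
  S (south): blocked, stay at (row=6, col=0)
  E (east): blocked, stay at (row=6, col=0)
  W (west): blocked, stay at (row=6, col=0)
  N (north): (row=6, col=0) -> (row=5, col=0)
  N (north): (row=5, col=0) -> (row=4, col=0)
  W (west): blocked, stay at (row=4, col=0)
  E (east): (row=4, col=0) -> (row=4, col=1)
  W (west): (row=4, col=1) -> (row=4, col=0)
Final: (row=4, col=0)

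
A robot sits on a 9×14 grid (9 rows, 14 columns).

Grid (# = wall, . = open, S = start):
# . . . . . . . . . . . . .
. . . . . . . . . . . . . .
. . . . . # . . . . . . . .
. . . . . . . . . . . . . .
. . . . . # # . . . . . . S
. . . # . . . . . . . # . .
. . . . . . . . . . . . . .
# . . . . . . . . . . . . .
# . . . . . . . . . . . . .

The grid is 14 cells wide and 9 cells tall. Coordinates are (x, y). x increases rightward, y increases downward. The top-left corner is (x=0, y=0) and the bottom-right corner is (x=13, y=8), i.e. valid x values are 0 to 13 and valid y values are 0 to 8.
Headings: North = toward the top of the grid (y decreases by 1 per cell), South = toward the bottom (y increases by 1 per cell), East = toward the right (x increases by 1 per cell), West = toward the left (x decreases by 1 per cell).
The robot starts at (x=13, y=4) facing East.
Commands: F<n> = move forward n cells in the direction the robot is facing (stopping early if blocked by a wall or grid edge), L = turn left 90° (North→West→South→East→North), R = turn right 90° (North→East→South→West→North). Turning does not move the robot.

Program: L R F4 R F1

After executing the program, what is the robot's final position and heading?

Start: (x=13, y=4), facing East
  L: turn left, now facing North
  R: turn right, now facing East
  F4: move forward 0/4 (blocked), now at (x=13, y=4)
  R: turn right, now facing South
  F1: move forward 1, now at (x=13, y=5)
Final: (x=13, y=5), facing South

Answer: Final position: (x=13, y=5), facing South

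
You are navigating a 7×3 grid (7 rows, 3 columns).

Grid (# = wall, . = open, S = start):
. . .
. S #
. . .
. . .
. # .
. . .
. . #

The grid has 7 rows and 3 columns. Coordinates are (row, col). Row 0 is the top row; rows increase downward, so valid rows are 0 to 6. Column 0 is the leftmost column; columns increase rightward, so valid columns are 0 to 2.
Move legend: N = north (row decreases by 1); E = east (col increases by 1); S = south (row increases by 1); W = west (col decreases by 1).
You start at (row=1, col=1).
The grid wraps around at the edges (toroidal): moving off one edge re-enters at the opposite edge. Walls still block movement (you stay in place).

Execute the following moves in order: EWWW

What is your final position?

Start: (row=1, col=1)
  E (east): blocked, stay at (row=1, col=1)
  W (west): (row=1, col=1) -> (row=1, col=0)
  W (west): blocked, stay at (row=1, col=0)
  W (west): blocked, stay at (row=1, col=0)
Final: (row=1, col=0)

Answer: Final position: (row=1, col=0)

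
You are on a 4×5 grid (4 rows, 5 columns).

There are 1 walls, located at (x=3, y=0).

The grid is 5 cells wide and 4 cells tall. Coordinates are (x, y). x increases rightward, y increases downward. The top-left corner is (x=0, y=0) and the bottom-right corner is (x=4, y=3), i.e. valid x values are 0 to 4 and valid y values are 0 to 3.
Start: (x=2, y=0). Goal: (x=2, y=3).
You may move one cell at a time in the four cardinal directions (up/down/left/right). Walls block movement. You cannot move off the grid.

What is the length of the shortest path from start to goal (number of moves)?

Answer: Shortest path length: 3

Derivation:
BFS from (x=2, y=0) until reaching (x=2, y=3):
  Distance 0: (x=2, y=0)
  Distance 1: (x=1, y=0), (x=2, y=1)
  Distance 2: (x=0, y=0), (x=1, y=1), (x=3, y=1), (x=2, y=2)
  Distance 3: (x=0, y=1), (x=4, y=1), (x=1, y=2), (x=3, y=2), (x=2, y=3)  <- goal reached here
One shortest path (3 moves): (x=2, y=0) -> (x=2, y=1) -> (x=2, y=2) -> (x=2, y=3)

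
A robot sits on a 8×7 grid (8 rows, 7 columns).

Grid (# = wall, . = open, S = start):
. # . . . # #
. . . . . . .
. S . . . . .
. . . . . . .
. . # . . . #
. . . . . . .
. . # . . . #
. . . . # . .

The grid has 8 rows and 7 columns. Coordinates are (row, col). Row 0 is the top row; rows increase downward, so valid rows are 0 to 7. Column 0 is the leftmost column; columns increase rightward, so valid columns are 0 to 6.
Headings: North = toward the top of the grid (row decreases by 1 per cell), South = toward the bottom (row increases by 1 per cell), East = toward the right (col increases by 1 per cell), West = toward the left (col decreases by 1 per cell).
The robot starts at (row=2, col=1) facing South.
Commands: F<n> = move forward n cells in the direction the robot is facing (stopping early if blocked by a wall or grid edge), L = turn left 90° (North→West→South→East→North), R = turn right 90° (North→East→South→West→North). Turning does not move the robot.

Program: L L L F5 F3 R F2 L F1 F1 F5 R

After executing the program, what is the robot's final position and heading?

Start: (row=2, col=1), facing South
  L: turn left, now facing East
  L: turn left, now facing North
  L: turn left, now facing West
  F5: move forward 1/5 (blocked), now at (row=2, col=0)
  F3: move forward 0/3 (blocked), now at (row=2, col=0)
  R: turn right, now facing North
  F2: move forward 2, now at (row=0, col=0)
  L: turn left, now facing West
  F1: move forward 0/1 (blocked), now at (row=0, col=0)
  F1: move forward 0/1 (blocked), now at (row=0, col=0)
  F5: move forward 0/5 (blocked), now at (row=0, col=0)
  R: turn right, now facing North
Final: (row=0, col=0), facing North

Answer: Final position: (row=0, col=0), facing North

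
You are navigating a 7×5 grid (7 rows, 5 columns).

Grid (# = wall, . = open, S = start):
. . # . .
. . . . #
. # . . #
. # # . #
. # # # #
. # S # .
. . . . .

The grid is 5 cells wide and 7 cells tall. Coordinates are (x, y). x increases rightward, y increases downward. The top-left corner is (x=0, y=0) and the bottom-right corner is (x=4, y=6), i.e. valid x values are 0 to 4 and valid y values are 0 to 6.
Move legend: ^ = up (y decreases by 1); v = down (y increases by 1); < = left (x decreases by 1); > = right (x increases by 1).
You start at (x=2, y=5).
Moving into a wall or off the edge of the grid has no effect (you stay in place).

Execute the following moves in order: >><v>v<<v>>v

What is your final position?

Start: (x=2, y=5)
  > (right): blocked, stay at (x=2, y=5)
  > (right): blocked, stay at (x=2, y=5)
  < (left): blocked, stay at (x=2, y=5)
  v (down): (x=2, y=5) -> (x=2, y=6)
  > (right): (x=2, y=6) -> (x=3, y=6)
  v (down): blocked, stay at (x=3, y=6)
  < (left): (x=3, y=6) -> (x=2, y=6)
  < (left): (x=2, y=6) -> (x=1, y=6)
  v (down): blocked, stay at (x=1, y=6)
  > (right): (x=1, y=6) -> (x=2, y=6)
  > (right): (x=2, y=6) -> (x=3, y=6)
  v (down): blocked, stay at (x=3, y=6)
Final: (x=3, y=6)

Answer: Final position: (x=3, y=6)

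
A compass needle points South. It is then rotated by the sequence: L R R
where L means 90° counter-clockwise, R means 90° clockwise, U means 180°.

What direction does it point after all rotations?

Start: South
  L (left (90° counter-clockwise)) -> East
  R (right (90° clockwise)) -> South
  R (right (90° clockwise)) -> West
Final: West

Answer: Final heading: West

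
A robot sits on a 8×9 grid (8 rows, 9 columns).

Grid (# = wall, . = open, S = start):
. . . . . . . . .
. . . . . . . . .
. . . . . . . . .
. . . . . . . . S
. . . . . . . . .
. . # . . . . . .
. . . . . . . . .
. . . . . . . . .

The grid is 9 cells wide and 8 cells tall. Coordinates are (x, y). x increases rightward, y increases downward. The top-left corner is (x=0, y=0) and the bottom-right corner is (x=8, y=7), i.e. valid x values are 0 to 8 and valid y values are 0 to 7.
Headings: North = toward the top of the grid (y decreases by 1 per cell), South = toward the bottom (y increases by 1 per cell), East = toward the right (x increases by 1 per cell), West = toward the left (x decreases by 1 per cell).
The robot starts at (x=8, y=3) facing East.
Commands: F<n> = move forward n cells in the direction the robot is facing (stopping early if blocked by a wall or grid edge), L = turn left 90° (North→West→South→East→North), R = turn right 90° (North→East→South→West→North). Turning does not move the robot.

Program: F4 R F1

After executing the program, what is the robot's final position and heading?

Start: (x=8, y=3), facing East
  F4: move forward 0/4 (blocked), now at (x=8, y=3)
  R: turn right, now facing South
  F1: move forward 1, now at (x=8, y=4)
Final: (x=8, y=4), facing South

Answer: Final position: (x=8, y=4), facing South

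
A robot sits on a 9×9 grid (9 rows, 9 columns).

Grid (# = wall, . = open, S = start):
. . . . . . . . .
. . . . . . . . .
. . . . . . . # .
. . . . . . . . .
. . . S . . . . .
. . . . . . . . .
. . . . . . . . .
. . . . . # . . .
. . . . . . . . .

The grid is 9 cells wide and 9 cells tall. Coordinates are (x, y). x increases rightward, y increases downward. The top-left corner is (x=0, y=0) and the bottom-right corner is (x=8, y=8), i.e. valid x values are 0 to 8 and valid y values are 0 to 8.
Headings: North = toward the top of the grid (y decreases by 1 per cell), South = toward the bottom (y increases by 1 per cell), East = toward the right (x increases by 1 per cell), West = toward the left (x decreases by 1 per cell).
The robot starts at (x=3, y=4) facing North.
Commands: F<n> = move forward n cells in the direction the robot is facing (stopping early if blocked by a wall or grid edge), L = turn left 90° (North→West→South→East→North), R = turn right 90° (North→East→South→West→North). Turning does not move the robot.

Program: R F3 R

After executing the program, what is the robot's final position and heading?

Answer: Final position: (x=6, y=4), facing South

Derivation:
Start: (x=3, y=4), facing North
  R: turn right, now facing East
  F3: move forward 3, now at (x=6, y=4)
  R: turn right, now facing South
Final: (x=6, y=4), facing South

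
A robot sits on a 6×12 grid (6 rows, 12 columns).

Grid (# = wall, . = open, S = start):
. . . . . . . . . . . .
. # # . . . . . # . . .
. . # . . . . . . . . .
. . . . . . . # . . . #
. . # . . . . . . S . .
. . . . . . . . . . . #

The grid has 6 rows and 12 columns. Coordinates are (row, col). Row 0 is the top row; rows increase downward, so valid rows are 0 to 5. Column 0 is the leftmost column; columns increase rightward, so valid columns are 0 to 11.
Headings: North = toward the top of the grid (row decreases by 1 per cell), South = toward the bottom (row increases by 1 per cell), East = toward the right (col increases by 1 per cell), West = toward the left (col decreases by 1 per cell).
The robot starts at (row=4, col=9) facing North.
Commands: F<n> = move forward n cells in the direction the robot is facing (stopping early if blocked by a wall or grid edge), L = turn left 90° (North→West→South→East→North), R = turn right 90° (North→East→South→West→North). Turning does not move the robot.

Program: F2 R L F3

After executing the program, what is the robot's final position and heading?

Start: (row=4, col=9), facing North
  F2: move forward 2, now at (row=2, col=9)
  R: turn right, now facing East
  L: turn left, now facing North
  F3: move forward 2/3 (blocked), now at (row=0, col=9)
Final: (row=0, col=9), facing North

Answer: Final position: (row=0, col=9), facing North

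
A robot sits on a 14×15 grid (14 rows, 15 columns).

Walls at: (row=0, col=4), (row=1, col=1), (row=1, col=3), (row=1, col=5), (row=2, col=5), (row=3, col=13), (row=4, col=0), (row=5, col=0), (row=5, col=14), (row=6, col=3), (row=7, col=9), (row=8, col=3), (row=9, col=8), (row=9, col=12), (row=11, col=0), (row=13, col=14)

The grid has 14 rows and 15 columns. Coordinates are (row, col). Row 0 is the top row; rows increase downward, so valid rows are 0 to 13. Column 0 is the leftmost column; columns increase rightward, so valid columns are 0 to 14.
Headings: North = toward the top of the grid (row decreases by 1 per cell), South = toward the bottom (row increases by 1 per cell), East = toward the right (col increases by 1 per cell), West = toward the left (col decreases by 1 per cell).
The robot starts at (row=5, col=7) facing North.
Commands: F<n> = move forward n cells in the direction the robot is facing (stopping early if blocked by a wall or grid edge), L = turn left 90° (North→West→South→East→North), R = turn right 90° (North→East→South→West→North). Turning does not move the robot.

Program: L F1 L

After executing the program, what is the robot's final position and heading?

Start: (row=5, col=7), facing North
  L: turn left, now facing West
  F1: move forward 1, now at (row=5, col=6)
  L: turn left, now facing South
Final: (row=5, col=6), facing South

Answer: Final position: (row=5, col=6), facing South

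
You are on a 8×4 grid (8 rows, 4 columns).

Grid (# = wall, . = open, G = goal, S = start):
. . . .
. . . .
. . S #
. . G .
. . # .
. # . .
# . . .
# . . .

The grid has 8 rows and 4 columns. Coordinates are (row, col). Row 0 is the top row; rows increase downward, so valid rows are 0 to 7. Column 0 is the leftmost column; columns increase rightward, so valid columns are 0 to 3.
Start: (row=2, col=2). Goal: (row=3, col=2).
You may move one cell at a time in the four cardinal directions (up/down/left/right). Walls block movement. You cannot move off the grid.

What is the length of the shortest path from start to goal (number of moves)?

Answer: Shortest path length: 1

Derivation:
BFS from (row=2, col=2) until reaching (row=3, col=2):
  Distance 0: (row=2, col=2)
  Distance 1: (row=1, col=2), (row=2, col=1), (row=3, col=2)  <- goal reached here
One shortest path (1 moves): (row=2, col=2) -> (row=3, col=2)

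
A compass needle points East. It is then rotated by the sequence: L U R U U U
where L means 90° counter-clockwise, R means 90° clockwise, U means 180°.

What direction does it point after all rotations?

Answer: Final heading: East

Derivation:
Start: East
  L (left (90° counter-clockwise)) -> North
  U (U-turn (180°)) -> South
  R (right (90° clockwise)) -> West
  U (U-turn (180°)) -> East
  U (U-turn (180°)) -> West
  U (U-turn (180°)) -> East
Final: East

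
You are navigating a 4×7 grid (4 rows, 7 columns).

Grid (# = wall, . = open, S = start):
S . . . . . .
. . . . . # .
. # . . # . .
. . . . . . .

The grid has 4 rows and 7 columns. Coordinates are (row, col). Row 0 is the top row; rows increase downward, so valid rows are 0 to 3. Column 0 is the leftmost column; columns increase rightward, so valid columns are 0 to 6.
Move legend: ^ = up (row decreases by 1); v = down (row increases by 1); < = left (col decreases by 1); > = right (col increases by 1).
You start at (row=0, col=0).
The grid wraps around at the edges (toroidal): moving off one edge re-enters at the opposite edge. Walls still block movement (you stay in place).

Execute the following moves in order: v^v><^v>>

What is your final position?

Start: (row=0, col=0)
  v (down): (row=0, col=0) -> (row=1, col=0)
  ^ (up): (row=1, col=0) -> (row=0, col=0)
  v (down): (row=0, col=0) -> (row=1, col=0)
  > (right): (row=1, col=0) -> (row=1, col=1)
  < (left): (row=1, col=1) -> (row=1, col=0)
  ^ (up): (row=1, col=0) -> (row=0, col=0)
  v (down): (row=0, col=0) -> (row=1, col=0)
  > (right): (row=1, col=0) -> (row=1, col=1)
  > (right): (row=1, col=1) -> (row=1, col=2)
Final: (row=1, col=2)

Answer: Final position: (row=1, col=2)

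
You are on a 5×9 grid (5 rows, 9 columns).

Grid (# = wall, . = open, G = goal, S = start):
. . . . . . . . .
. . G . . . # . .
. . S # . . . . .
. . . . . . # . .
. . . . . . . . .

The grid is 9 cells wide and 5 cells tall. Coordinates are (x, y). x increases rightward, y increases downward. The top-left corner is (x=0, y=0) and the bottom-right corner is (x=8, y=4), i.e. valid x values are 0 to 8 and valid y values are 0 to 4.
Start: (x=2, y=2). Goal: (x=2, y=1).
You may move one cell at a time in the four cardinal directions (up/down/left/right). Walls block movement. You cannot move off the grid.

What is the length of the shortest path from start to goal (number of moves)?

BFS from (x=2, y=2) until reaching (x=2, y=1):
  Distance 0: (x=2, y=2)
  Distance 1: (x=2, y=1), (x=1, y=2), (x=2, y=3)  <- goal reached here
One shortest path (1 moves): (x=2, y=2) -> (x=2, y=1)

Answer: Shortest path length: 1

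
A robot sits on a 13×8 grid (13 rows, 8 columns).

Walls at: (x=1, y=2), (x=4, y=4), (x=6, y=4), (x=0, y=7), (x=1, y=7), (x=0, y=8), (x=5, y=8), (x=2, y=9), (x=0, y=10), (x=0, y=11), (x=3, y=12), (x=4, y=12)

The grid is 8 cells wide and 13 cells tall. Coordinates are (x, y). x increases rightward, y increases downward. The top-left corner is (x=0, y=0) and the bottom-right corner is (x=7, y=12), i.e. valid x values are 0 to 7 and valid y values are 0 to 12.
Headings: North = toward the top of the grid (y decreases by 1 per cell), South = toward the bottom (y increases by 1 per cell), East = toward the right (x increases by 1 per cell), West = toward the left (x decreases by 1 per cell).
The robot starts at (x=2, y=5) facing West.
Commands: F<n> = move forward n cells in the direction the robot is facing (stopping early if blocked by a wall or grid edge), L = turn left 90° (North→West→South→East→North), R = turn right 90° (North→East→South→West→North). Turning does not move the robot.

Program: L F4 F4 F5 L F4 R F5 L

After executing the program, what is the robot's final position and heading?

Answer: Final position: (x=4, y=11), facing East

Derivation:
Start: (x=2, y=5), facing West
  L: turn left, now facing South
  F4: move forward 3/4 (blocked), now at (x=2, y=8)
  F4: move forward 0/4 (blocked), now at (x=2, y=8)
  F5: move forward 0/5 (blocked), now at (x=2, y=8)
  L: turn left, now facing East
  F4: move forward 2/4 (blocked), now at (x=4, y=8)
  R: turn right, now facing South
  F5: move forward 3/5 (blocked), now at (x=4, y=11)
  L: turn left, now facing East
Final: (x=4, y=11), facing East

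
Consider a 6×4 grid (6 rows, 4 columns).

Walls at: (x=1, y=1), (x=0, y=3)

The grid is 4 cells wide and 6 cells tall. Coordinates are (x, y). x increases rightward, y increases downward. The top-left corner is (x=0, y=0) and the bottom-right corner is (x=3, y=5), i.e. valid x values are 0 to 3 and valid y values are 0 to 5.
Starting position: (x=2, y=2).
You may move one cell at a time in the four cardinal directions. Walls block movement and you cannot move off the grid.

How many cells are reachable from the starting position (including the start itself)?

Answer: Reachable cells: 22

Derivation:
BFS flood-fill from (x=2, y=2):
  Distance 0: (x=2, y=2)
  Distance 1: (x=2, y=1), (x=1, y=2), (x=3, y=2), (x=2, y=3)
  Distance 2: (x=2, y=0), (x=3, y=1), (x=0, y=2), (x=1, y=3), (x=3, y=3), (x=2, y=4)
  Distance 3: (x=1, y=0), (x=3, y=0), (x=0, y=1), (x=1, y=4), (x=3, y=4), (x=2, y=5)
  Distance 4: (x=0, y=0), (x=0, y=4), (x=1, y=5), (x=3, y=5)
  Distance 5: (x=0, y=5)
Total reachable: 22 (grid has 22 open cells total)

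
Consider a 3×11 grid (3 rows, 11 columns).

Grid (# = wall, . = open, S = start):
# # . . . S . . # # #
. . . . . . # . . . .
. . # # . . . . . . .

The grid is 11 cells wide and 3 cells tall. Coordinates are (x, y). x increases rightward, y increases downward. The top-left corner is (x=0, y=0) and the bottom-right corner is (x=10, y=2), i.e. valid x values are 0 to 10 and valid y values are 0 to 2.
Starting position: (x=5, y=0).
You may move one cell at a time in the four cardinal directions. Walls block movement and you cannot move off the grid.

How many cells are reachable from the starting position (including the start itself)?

Answer: Reachable cells: 25

Derivation:
BFS flood-fill from (x=5, y=0):
  Distance 0: (x=5, y=0)
  Distance 1: (x=4, y=0), (x=6, y=0), (x=5, y=1)
  Distance 2: (x=3, y=0), (x=7, y=0), (x=4, y=1), (x=5, y=2)
  Distance 3: (x=2, y=0), (x=3, y=1), (x=7, y=1), (x=4, y=2), (x=6, y=2)
  Distance 4: (x=2, y=1), (x=8, y=1), (x=7, y=2)
  Distance 5: (x=1, y=1), (x=9, y=1), (x=8, y=2)
  Distance 6: (x=0, y=1), (x=10, y=1), (x=1, y=2), (x=9, y=2)
  Distance 7: (x=0, y=2), (x=10, y=2)
Total reachable: 25 (grid has 25 open cells total)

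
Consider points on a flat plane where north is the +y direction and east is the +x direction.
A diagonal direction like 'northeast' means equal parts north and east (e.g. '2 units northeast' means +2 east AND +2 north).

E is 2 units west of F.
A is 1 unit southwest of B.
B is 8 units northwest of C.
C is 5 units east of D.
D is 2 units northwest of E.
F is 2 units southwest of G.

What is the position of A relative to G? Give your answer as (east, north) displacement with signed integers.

Place G at the origin (east=0, north=0).
  F is 2 units southwest of G: delta (east=-2, north=-2); F at (east=-2, north=-2).
  E is 2 units west of F: delta (east=-2, north=+0); E at (east=-4, north=-2).
  D is 2 units northwest of E: delta (east=-2, north=+2); D at (east=-6, north=0).
  C is 5 units east of D: delta (east=+5, north=+0); C at (east=-1, north=0).
  B is 8 units northwest of C: delta (east=-8, north=+8); B at (east=-9, north=8).
  A is 1 unit southwest of B: delta (east=-1, north=-1); A at (east=-10, north=7).
Therefore A relative to G: (east=-10, north=7).

Answer: A is at (east=-10, north=7) relative to G.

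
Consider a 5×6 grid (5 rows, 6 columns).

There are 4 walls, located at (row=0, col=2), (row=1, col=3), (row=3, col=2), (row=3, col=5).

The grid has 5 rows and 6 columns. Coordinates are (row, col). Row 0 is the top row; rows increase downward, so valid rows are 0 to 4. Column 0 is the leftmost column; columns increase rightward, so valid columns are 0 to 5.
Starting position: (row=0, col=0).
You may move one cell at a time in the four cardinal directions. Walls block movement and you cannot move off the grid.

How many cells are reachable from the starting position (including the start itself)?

BFS flood-fill from (row=0, col=0):
  Distance 0: (row=0, col=0)
  Distance 1: (row=0, col=1), (row=1, col=0)
  Distance 2: (row=1, col=1), (row=2, col=0)
  Distance 3: (row=1, col=2), (row=2, col=1), (row=3, col=0)
  Distance 4: (row=2, col=2), (row=3, col=1), (row=4, col=0)
  Distance 5: (row=2, col=3), (row=4, col=1)
  Distance 6: (row=2, col=4), (row=3, col=3), (row=4, col=2)
  Distance 7: (row=1, col=4), (row=2, col=5), (row=3, col=4), (row=4, col=3)
  Distance 8: (row=0, col=4), (row=1, col=5), (row=4, col=4)
  Distance 9: (row=0, col=3), (row=0, col=5), (row=4, col=5)
Total reachable: 26 (grid has 26 open cells total)

Answer: Reachable cells: 26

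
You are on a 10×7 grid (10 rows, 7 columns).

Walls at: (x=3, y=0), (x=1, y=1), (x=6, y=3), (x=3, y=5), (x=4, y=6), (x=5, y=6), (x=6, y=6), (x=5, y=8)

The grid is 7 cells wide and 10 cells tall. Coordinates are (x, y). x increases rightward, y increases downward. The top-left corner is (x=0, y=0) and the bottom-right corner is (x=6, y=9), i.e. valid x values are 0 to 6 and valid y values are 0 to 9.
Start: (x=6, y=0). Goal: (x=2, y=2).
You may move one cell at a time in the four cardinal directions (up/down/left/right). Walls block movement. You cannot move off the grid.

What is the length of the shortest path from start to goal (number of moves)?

BFS from (x=6, y=0) until reaching (x=2, y=2):
  Distance 0: (x=6, y=0)
  Distance 1: (x=5, y=0), (x=6, y=1)
  Distance 2: (x=4, y=0), (x=5, y=1), (x=6, y=2)
  Distance 3: (x=4, y=1), (x=5, y=2)
  Distance 4: (x=3, y=1), (x=4, y=2), (x=5, y=3)
  Distance 5: (x=2, y=1), (x=3, y=2), (x=4, y=3), (x=5, y=4)
  Distance 6: (x=2, y=0), (x=2, y=2), (x=3, y=3), (x=4, y=4), (x=6, y=4), (x=5, y=5)  <- goal reached here
One shortest path (6 moves): (x=6, y=0) -> (x=5, y=0) -> (x=4, y=0) -> (x=4, y=1) -> (x=3, y=1) -> (x=2, y=1) -> (x=2, y=2)

Answer: Shortest path length: 6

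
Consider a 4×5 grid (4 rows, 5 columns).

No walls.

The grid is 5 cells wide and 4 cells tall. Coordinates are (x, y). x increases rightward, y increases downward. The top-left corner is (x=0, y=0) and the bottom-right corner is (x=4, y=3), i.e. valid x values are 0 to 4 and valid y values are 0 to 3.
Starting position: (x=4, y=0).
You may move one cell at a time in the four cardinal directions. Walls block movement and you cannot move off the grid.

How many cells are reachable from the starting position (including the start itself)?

Answer: Reachable cells: 20

Derivation:
BFS flood-fill from (x=4, y=0):
  Distance 0: (x=4, y=0)
  Distance 1: (x=3, y=0), (x=4, y=1)
  Distance 2: (x=2, y=0), (x=3, y=1), (x=4, y=2)
  Distance 3: (x=1, y=0), (x=2, y=1), (x=3, y=2), (x=4, y=3)
  Distance 4: (x=0, y=0), (x=1, y=1), (x=2, y=2), (x=3, y=3)
  Distance 5: (x=0, y=1), (x=1, y=2), (x=2, y=3)
  Distance 6: (x=0, y=2), (x=1, y=3)
  Distance 7: (x=0, y=3)
Total reachable: 20 (grid has 20 open cells total)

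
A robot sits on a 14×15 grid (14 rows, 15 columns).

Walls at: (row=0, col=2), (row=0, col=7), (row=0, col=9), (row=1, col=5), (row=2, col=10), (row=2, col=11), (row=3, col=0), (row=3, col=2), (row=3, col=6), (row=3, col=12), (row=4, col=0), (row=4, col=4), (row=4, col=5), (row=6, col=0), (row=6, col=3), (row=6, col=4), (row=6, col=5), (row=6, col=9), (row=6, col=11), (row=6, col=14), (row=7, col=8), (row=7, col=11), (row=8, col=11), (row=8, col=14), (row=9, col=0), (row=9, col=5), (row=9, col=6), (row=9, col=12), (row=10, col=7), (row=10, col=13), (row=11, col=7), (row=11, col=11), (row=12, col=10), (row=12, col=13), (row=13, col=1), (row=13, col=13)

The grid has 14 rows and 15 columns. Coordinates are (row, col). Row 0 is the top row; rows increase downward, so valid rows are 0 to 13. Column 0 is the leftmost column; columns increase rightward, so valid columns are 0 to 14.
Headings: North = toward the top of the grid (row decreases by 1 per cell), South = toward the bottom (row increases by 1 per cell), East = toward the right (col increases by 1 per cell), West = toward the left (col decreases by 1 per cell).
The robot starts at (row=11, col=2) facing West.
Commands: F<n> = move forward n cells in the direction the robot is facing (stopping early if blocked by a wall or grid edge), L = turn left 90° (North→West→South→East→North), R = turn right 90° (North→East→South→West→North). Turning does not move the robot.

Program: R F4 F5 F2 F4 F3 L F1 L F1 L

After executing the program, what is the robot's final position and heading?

Start: (row=11, col=2), facing West
  R: turn right, now facing North
  F4: move forward 4, now at (row=7, col=2)
  F5: move forward 3/5 (blocked), now at (row=4, col=2)
  F2: move forward 0/2 (blocked), now at (row=4, col=2)
  F4: move forward 0/4 (blocked), now at (row=4, col=2)
  F3: move forward 0/3 (blocked), now at (row=4, col=2)
  L: turn left, now facing West
  F1: move forward 1, now at (row=4, col=1)
  L: turn left, now facing South
  F1: move forward 1, now at (row=5, col=1)
  L: turn left, now facing East
Final: (row=5, col=1), facing East

Answer: Final position: (row=5, col=1), facing East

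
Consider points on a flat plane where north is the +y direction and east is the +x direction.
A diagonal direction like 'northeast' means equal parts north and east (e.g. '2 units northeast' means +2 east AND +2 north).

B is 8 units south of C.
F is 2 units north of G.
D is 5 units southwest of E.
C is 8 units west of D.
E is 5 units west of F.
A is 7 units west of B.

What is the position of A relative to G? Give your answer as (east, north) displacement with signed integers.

Place G at the origin (east=0, north=0).
  F is 2 units north of G: delta (east=+0, north=+2); F at (east=0, north=2).
  E is 5 units west of F: delta (east=-5, north=+0); E at (east=-5, north=2).
  D is 5 units southwest of E: delta (east=-5, north=-5); D at (east=-10, north=-3).
  C is 8 units west of D: delta (east=-8, north=+0); C at (east=-18, north=-3).
  B is 8 units south of C: delta (east=+0, north=-8); B at (east=-18, north=-11).
  A is 7 units west of B: delta (east=-7, north=+0); A at (east=-25, north=-11).
Therefore A relative to G: (east=-25, north=-11).

Answer: A is at (east=-25, north=-11) relative to G.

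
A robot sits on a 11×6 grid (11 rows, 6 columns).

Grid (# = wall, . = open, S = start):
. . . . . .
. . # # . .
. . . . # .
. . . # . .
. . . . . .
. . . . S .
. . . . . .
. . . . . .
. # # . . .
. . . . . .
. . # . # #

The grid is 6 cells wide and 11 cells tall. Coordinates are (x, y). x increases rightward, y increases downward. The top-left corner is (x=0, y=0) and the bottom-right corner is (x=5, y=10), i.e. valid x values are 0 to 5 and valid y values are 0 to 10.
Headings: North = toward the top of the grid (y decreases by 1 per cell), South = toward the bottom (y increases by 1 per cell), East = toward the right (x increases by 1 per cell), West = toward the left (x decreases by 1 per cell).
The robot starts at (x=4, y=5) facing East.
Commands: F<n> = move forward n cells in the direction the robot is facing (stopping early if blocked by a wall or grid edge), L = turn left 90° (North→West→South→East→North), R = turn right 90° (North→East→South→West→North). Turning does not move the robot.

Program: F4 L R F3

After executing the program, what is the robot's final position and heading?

Start: (x=4, y=5), facing East
  F4: move forward 1/4 (blocked), now at (x=5, y=5)
  L: turn left, now facing North
  R: turn right, now facing East
  F3: move forward 0/3 (blocked), now at (x=5, y=5)
Final: (x=5, y=5), facing East

Answer: Final position: (x=5, y=5), facing East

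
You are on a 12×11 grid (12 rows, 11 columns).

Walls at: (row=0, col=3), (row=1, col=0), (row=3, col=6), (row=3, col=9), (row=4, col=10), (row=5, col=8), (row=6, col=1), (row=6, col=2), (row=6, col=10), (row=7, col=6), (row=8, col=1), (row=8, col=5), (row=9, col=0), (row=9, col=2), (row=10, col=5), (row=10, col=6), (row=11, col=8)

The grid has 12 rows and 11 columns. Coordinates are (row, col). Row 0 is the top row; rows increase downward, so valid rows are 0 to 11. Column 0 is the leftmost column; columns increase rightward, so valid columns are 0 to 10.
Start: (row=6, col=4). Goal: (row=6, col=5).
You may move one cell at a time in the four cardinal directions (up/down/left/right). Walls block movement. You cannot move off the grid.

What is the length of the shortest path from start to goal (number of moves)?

BFS from (row=6, col=4) until reaching (row=6, col=5):
  Distance 0: (row=6, col=4)
  Distance 1: (row=5, col=4), (row=6, col=3), (row=6, col=5), (row=7, col=4)  <- goal reached here
One shortest path (1 moves): (row=6, col=4) -> (row=6, col=5)

Answer: Shortest path length: 1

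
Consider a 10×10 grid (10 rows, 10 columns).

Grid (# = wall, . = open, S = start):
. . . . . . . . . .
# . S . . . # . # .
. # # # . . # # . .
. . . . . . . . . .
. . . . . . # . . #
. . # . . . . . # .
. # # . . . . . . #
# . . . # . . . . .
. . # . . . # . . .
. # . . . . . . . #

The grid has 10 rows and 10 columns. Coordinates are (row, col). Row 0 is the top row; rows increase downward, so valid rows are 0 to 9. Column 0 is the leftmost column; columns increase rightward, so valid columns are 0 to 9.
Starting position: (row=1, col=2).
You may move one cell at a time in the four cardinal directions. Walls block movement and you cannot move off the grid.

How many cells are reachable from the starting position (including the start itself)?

Answer: Reachable cells: 78

Derivation:
BFS flood-fill from (row=1, col=2):
  Distance 0: (row=1, col=2)
  Distance 1: (row=0, col=2), (row=1, col=1), (row=1, col=3)
  Distance 2: (row=0, col=1), (row=0, col=3), (row=1, col=4)
  Distance 3: (row=0, col=0), (row=0, col=4), (row=1, col=5), (row=2, col=4)
  Distance 4: (row=0, col=5), (row=2, col=5), (row=3, col=4)
  Distance 5: (row=0, col=6), (row=3, col=3), (row=3, col=5), (row=4, col=4)
  Distance 6: (row=0, col=7), (row=3, col=2), (row=3, col=6), (row=4, col=3), (row=4, col=5), (row=5, col=4)
  Distance 7: (row=0, col=8), (row=1, col=7), (row=3, col=1), (row=3, col=7), (row=4, col=2), (row=5, col=3), (row=5, col=5), (row=6, col=4)
  Distance 8: (row=0, col=9), (row=3, col=0), (row=3, col=8), (row=4, col=1), (row=4, col=7), (row=5, col=6), (row=6, col=3), (row=6, col=5)
  Distance 9: (row=1, col=9), (row=2, col=0), (row=2, col=8), (row=3, col=9), (row=4, col=0), (row=4, col=8), (row=5, col=1), (row=5, col=7), (row=6, col=6), (row=7, col=3), (row=7, col=5)
  Distance 10: (row=2, col=9), (row=5, col=0), (row=6, col=7), (row=7, col=2), (row=7, col=6), (row=8, col=3), (row=8, col=5)
  Distance 11: (row=6, col=0), (row=6, col=8), (row=7, col=1), (row=7, col=7), (row=8, col=4), (row=9, col=3), (row=9, col=5)
  Distance 12: (row=7, col=8), (row=8, col=1), (row=8, col=7), (row=9, col=2), (row=9, col=4), (row=9, col=6)
  Distance 13: (row=7, col=9), (row=8, col=0), (row=8, col=8), (row=9, col=7)
  Distance 14: (row=8, col=9), (row=9, col=0), (row=9, col=8)
Total reachable: 78 (grid has 79 open cells total)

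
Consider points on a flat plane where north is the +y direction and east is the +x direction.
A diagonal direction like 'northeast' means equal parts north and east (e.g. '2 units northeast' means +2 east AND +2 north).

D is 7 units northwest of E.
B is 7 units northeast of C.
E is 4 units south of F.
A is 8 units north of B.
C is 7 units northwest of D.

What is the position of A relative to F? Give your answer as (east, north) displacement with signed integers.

Place F at the origin (east=0, north=0).
  E is 4 units south of F: delta (east=+0, north=-4); E at (east=0, north=-4).
  D is 7 units northwest of E: delta (east=-7, north=+7); D at (east=-7, north=3).
  C is 7 units northwest of D: delta (east=-7, north=+7); C at (east=-14, north=10).
  B is 7 units northeast of C: delta (east=+7, north=+7); B at (east=-7, north=17).
  A is 8 units north of B: delta (east=+0, north=+8); A at (east=-7, north=25).
Therefore A relative to F: (east=-7, north=25).

Answer: A is at (east=-7, north=25) relative to F.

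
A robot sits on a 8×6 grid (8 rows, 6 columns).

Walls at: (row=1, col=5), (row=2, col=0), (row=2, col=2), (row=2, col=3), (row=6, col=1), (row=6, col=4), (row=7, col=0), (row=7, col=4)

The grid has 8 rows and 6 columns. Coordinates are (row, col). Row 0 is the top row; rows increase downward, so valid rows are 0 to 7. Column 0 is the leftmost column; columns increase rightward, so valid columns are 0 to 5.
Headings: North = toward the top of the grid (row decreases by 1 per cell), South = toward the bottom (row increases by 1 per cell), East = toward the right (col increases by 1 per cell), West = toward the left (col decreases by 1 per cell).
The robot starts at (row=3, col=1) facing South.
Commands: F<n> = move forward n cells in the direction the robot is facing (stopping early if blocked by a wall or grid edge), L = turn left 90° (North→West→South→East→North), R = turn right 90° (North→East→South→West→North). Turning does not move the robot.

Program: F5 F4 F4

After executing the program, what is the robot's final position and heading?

Answer: Final position: (row=5, col=1), facing South

Derivation:
Start: (row=3, col=1), facing South
  F5: move forward 2/5 (blocked), now at (row=5, col=1)
  F4: move forward 0/4 (blocked), now at (row=5, col=1)
  F4: move forward 0/4 (blocked), now at (row=5, col=1)
Final: (row=5, col=1), facing South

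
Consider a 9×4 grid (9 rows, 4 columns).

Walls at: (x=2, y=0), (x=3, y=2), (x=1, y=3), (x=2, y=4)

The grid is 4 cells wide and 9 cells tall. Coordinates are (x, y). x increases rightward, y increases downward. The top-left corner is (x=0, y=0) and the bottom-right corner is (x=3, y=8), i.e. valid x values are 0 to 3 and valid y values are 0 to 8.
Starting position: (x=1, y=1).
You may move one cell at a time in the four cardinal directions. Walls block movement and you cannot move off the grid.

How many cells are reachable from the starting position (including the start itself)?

Answer: Reachable cells: 32

Derivation:
BFS flood-fill from (x=1, y=1):
  Distance 0: (x=1, y=1)
  Distance 1: (x=1, y=0), (x=0, y=1), (x=2, y=1), (x=1, y=2)
  Distance 2: (x=0, y=0), (x=3, y=1), (x=0, y=2), (x=2, y=2)
  Distance 3: (x=3, y=0), (x=0, y=3), (x=2, y=3)
  Distance 4: (x=3, y=3), (x=0, y=4)
  Distance 5: (x=1, y=4), (x=3, y=4), (x=0, y=5)
  Distance 6: (x=1, y=5), (x=3, y=5), (x=0, y=6)
  Distance 7: (x=2, y=5), (x=1, y=6), (x=3, y=6), (x=0, y=7)
  Distance 8: (x=2, y=6), (x=1, y=7), (x=3, y=7), (x=0, y=8)
  Distance 9: (x=2, y=7), (x=1, y=8), (x=3, y=8)
  Distance 10: (x=2, y=8)
Total reachable: 32 (grid has 32 open cells total)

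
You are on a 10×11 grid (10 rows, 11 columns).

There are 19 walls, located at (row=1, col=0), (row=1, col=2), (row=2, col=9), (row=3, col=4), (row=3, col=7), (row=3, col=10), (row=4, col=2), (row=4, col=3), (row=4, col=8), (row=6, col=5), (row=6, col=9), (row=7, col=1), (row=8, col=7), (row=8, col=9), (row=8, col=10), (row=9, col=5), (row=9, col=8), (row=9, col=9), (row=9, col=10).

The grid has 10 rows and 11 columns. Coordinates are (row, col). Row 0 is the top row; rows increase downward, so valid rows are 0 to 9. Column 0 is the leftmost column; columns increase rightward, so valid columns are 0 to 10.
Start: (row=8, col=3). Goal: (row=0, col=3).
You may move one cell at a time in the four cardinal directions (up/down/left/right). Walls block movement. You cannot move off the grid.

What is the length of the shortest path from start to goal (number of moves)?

BFS from (row=8, col=3) until reaching (row=0, col=3):
  Distance 0: (row=8, col=3)
  Distance 1: (row=7, col=3), (row=8, col=2), (row=8, col=4), (row=9, col=3)
  Distance 2: (row=6, col=3), (row=7, col=2), (row=7, col=4), (row=8, col=1), (row=8, col=5), (row=9, col=2), (row=9, col=4)
  Distance 3: (row=5, col=3), (row=6, col=2), (row=6, col=4), (row=7, col=5), (row=8, col=0), (row=8, col=6), (row=9, col=1)
  Distance 4: (row=5, col=2), (row=5, col=4), (row=6, col=1), (row=7, col=0), (row=7, col=6), (row=9, col=0), (row=9, col=6)
  Distance 5: (row=4, col=4), (row=5, col=1), (row=5, col=5), (row=6, col=0), (row=6, col=6), (row=7, col=7), (row=9, col=7)
  Distance 6: (row=4, col=1), (row=4, col=5), (row=5, col=0), (row=5, col=6), (row=6, col=7), (row=7, col=8)
  Distance 7: (row=3, col=1), (row=3, col=5), (row=4, col=0), (row=4, col=6), (row=5, col=7), (row=6, col=8), (row=7, col=9), (row=8, col=8)
  Distance 8: (row=2, col=1), (row=2, col=5), (row=3, col=0), (row=3, col=2), (row=3, col=6), (row=4, col=7), (row=5, col=8), (row=7, col=10)
  Distance 9: (row=1, col=1), (row=1, col=5), (row=2, col=0), (row=2, col=2), (row=2, col=4), (row=2, col=6), (row=3, col=3), (row=5, col=9), (row=6, col=10)
  Distance 10: (row=0, col=1), (row=0, col=5), (row=1, col=4), (row=1, col=6), (row=2, col=3), (row=2, col=7), (row=4, col=9), (row=5, col=10)
  Distance 11: (row=0, col=0), (row=0, col=2), (row=0, col=4), (row=0, col=6), (row=1, col=3), (row=1, col=7), (row=2, col=8), (row=3, col=9), (row=4, col=10)
  Distance 12: (row=0, col=3), (row=0, col=7), (row=1, col=8), (row=3, col=8)  <- goal reached here
One shortest path (12 moves): (row=8, col=3) -> (row=8, col=2) -> (row=7, col=2) -> (row=6, col=2) -> (row=6, col=1) -> (row=5, col=1) -> (row=4, col=1) -> (row=3, col=1) -> (row=3, col=2) -> (row=3, col=3) -> (row=2, col=3) -> (row=1, col=3) -> (row=0, col=3)

Answer: Shortest path length: 12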